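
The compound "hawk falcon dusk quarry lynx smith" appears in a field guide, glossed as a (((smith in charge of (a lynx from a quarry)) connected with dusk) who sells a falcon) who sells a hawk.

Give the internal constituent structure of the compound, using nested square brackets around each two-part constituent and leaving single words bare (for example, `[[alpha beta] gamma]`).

[hawk [falcon [dusk [[quarry lynx] smith]]]]

The outermost head in the paraphrase is "smith" (specifically "falcon dusk quarry lynx smith"), modified by "hawk".
Inside "falcon dusk quarry lynx smith": head "smith" (specifically "dusk quarry lynx smith"), modifier "falcon".
Inside "dusk quarry lynx smith": head "smith" (specifically "quarry lynx smith"), modifier "dusk".
Inside "quarry lynx smith": head "smith", modifier "quarry lynx".
Inside "quarry lynx": head "lynx", modifier "quarry".
Putting it together: [hawk [falcon [dusk [[quarry lynx] smith]]]].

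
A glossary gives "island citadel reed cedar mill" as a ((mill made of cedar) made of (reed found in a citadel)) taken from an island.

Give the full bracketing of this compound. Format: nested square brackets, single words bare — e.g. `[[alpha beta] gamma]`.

Whole compound: head "mill" (specifically "citadel reed cedar mill"), modifier "island".
Inside "citadel reed cedar mill": head "mill" (specifically "cedar mill"), modifier "citadel reed".
Inside "citadel reed": head "reed", modifier "citadel".
Inside "cedar mill": head "mill", modifier "cedar".
So the structure is [island [[citadel reed] [cedar mill]]].

[island [[citadel reed] [cedar mill]]]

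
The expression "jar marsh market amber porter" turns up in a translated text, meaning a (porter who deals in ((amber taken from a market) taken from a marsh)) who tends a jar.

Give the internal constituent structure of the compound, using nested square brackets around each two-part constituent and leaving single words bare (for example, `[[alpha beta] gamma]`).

The outermost head in the paraphrase is "porter" (specifically "marsh market amber porter"), modified by "jar".
Within "marsh market amber porter", the head is "porter" and the modifier is "marsh market amber".
Within "marsh market amber", the head is "amber" (specifically "market amber") and the modifier is "marsh".
Within "market amber", the head is "amber" and the modifier is "market".
Putting it together: [jar [[marsh [market amber]] porter]].

[jar [[marsh [market amber]] porter]]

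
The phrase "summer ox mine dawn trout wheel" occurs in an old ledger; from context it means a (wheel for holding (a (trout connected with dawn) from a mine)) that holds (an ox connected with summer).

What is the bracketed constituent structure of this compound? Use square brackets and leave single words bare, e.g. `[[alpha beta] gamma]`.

[[summer ox] [[mine [dawn trout]] wheel]]

The outermost head in the paraphrase is "wheel" (specifically "mine dawn trout wheel"), modified by "summer ox".
Inside "summer ox": head "ox", modifier "summer".
Inside "mine dawn trout wheel": head "wheel", modifier "mine dawn trout".
Inside "mine dawn trout": head "trout" (specifically "dawn trout"), modifier "mine".
Inside "dawn trout": head "trout", modifier "dawn".
So the structure is [[summer ox] [[mine [dawn trout]] wheel]].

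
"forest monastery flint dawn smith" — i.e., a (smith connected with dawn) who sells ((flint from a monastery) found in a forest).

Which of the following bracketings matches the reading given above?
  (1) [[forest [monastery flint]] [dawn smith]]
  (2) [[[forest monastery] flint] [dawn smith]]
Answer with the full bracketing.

The paraphrase's head is the "smith" part ("dawn smith"); its modifier is "forest monastery flint".
That top-level split, carried through the inner groups, gives [[forest [monastery flint]] [dawn smith]].

[[forest [monastery flint]] [dawn smith]]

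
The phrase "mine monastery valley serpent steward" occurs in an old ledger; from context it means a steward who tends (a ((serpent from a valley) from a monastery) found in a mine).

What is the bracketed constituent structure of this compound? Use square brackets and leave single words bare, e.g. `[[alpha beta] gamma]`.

At the top level: head "steward"; modifier "mine monastery valley serpent".
Inside "mine monastery valley serpent": head "serpent" (specifically "monastery valley serpent"), modifier "mine".
Inside "monastery valley serpent": head "serpent" (specifically "valley serpent"), modifier "monastery".
Inside "valley serpent": head "serpent", modifier "valley".
So the structure is [[mine [monastery [valley serpent]]] steward].

[[mine [monastery [valley serpent]]] steward]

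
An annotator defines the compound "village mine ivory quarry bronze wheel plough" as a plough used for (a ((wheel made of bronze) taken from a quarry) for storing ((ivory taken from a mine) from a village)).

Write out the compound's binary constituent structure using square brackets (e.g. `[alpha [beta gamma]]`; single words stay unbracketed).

[[[village [mine ivory]] [quarry [bronze wheel]]] plough]

Whole compound: head "plough", modifier "village mine ivory quarry bronze wheel".
Within "village mine ivory quarry bronze wheel", the head is "wheel" (specifically "quarry bronze wheel") and the modifier is "village mine ivory".
Within "village mine ivory", the head is "ivory" (specifically "mine ivory") and the modifier is "village".
Within "mine ivory", the head is "ivory" and the modifier is "mine".
Within "quarry bronze wheel", the head is "wheel" (specifically "bronze wheel") and the modifier is "quarry".
Within "bronze wheel", the head is "wheel" and the modifier is "bronze".
So the structure is [[[village [mine ivory]] [quarry [bronze wheel]]] plough].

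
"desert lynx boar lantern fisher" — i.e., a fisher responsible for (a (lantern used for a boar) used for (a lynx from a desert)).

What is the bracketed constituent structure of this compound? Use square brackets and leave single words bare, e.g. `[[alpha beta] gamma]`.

Whole compound: head "fisher", modifier "desert lynx boar lantern".
"desert lynx boar lantern" → head "lantern" (specifically "boar lantern"), modifier "desert lynx".
"desert lynx" → head "lynx", modifier "desert".
"boar lantern" → head "lantern", modifier "boar".
So the structure is [[[desert lynx] [boar lantern]] fisher].

[[[desert lynx] [boar lantern]] fisher]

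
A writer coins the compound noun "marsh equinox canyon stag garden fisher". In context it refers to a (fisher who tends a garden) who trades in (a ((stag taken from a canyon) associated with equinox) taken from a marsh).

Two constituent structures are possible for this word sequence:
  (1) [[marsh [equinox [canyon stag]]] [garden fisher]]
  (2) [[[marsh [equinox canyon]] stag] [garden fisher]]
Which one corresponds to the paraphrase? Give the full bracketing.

[[marsh [equinox [canyon stag]]] [garden fisher]]

The paraphrase's head is the "fisher" part ("garden fisher"); its modifier is "marsh equinox canyon stag".
That top-level split, carried through the inner groups, gives [[marsh [equinox [canyon stag]]] [garden fisher]].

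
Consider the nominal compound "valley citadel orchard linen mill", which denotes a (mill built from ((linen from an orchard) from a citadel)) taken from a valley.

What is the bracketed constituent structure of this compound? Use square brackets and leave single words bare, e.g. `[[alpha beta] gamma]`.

[valley [[citadel [orchard linen]] mill]]

The outermost head in the paraphrase is "mill" (specifically "citadel orchard linen mill"), modified by "valley".
"citadel orchard linen mill" → head "mill", modifier "citadel orchard linen".
"citadel orchard linen" → head "linen" (specifically "orchard linen"), modifier "citadel".
"orchard linen" → head "linen", modifier "orchard".
Putting it together: [valley [[citadel [orchard linen]] mill]].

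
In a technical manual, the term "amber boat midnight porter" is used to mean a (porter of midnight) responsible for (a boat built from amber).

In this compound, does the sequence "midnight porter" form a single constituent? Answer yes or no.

The paraphrase groups the words so that "midnight porter" is one unit: it corresponds to a single parenthesized sub-phrase.
The full structure is [[amber boat] [midnight porter]], in which [midnight porter] is a constituent.

yes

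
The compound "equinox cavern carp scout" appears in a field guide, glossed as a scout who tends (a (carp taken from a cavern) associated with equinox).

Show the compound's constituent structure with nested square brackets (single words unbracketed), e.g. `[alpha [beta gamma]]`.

[[equinox [cavern carp]] scout]

Overall it is a kind of scout; the modifier is "equinox cavern carp".
Inside "equinox cavern carp": head "carp" (specifically "cavern carp"), modifier "equinox".
Inside "cavern carp": head "carp", modifier "cavern".
So the structure is [[equinox [cavern carp]] scout].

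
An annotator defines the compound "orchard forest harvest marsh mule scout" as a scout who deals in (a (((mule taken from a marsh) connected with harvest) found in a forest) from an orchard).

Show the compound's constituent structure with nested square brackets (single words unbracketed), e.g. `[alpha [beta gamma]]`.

At the top level: head "scout"; modifier "orchard forest harvest marsh mule".
"orchard forest harvest marsh mule" → head "mule" (specifically "forest harvest marsh mule"), modifier "orchard".
"forest harvest marsh mule" → head "mule" (specifically "harvest marsh mule"), modifier "forest".
"harvest marsh mule" → head "mule" (specifically "marsh mule"), modifier "harvest".
"marsh mule" → head "mule", modifier "marsh".
So the structure is [[orchard [forest [harvest [marsh mule]]]] scout].

[[orchard [forest [harvest [marsh mule]]]] scout]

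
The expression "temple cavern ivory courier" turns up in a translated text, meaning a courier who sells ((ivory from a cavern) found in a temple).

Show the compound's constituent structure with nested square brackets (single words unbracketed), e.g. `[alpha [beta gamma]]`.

[[temple [cavern ivory]] courier]

Overall it is a kind of courier; the modifier is "temple cavern ivory".
"temple cavern ivory" → head "ivory" (specifically "cavern ivory"), modifier "temple".
"cavern ivory" → head "ivory", modifier "cavern".
Putting it together: [[temple [cavern ivory]] courier].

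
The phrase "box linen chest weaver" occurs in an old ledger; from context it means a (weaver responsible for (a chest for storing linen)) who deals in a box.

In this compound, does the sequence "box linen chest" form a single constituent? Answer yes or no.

The top-level split is [box] [linen chest weaver]; the full structure is [box [[linen chest] weaver]].
"box linen chest" straddles a constituent boundary, so it is not a single unit.

no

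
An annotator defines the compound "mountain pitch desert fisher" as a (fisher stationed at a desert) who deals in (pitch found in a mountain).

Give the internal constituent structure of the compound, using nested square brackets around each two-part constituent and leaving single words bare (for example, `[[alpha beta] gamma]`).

[[mountain pitch] [desert fisher]]

Overall it is a kind of fisher (specifically "desert fisher"); the modifier is "mountain pitch".
Inside "mountain pitch": head "pitch", modifier "mountain".
Inside "desert fisher": head "fisher", modifier "desert".
Assembled: [[mountain pitch] [desert fisher]].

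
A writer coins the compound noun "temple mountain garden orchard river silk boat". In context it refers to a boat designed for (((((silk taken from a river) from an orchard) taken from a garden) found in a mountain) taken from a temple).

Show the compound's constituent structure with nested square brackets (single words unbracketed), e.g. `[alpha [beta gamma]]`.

[[temple [mountain [garden [orchard [river silk]]]]] boat]

Whole compound: head "boat", modifier "temple mountain garden orchard river silk".
"temple mountain garden orchard river silk" → head "silk" (specifically "mountain garden orchard river silk"), modifier "temple".
"mountain garden orchard river silk" → head "silk" (specifically "garden orchard river silk"), modifier "mountain".
"garden orchard river silk" → head "silk" (specifically "orchard river silk"), modifier "garden".
"orchard river silk" → head "silk" (specifically "river silk"), modifier "orchard".
"river silk" → head "silk", modifier "river".
Putting it together: [[temple [mountain [garden [orchard [river silk]]]]] boat].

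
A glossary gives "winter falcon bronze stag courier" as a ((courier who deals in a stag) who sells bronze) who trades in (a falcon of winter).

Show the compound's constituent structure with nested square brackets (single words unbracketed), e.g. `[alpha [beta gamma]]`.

[[winter falcon] [bronze [stag courier]]]

Whole compound: head "courier" (specifically "bronze stag courier"), modifier "winter falcon".
"winter falcon" → head "falcon", modifier "winter".
"bronze stag courier" → head "courier" (specifically "stag courier"), modifier "bronze".
"stag courier" → head "courier", modifier "stag".
Putting it together: [[winter falcon] [bronze [stag courier]]].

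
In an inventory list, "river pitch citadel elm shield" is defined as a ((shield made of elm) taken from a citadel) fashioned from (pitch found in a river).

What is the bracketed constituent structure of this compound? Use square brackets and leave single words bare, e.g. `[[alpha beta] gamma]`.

[[river pitch] [citadel [elm shield]]]

The outermost head in the paraphrase is "shield" (specifically "citadel elm shield"), modified by "river pitch".
Inside "river pitch": head "pitch", modifier "river".
Inside "citadel elm shield": head "shield" (specifically "elm shield"), modifier "citadel".
Inside "elm shield": head "shield", modifier "elm".
So the structure is [[river pitch] [citadel [elm shield]]].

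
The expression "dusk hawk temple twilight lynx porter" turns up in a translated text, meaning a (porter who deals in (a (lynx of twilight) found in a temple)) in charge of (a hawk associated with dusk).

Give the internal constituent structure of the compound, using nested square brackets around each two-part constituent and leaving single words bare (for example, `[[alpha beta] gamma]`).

Overall it is a kind of porter (specifically "temple twilight lynx porter"); the modifier is "dusk hawk".
Inside "dusk hawk": head "hawk", modifier "dusk".
Inside "temple twilight lynx porter": head "porter", modifier "temple twilight lynx".
Inside "temple twilight lynx": head "lynx" (specifically "twilight lynx"), modifier "temple".
Inside "twilight lynx": head "lynx", modifier "twilight".
Assembled: [[dusk hawk] [[temple [twilight lynx]] porter]].

[[dusk hawk] [[temple [twilight lynx]] porter]]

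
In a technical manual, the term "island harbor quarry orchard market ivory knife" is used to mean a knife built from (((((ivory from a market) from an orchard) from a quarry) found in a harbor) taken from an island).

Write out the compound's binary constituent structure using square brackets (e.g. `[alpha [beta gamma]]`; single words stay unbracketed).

Whole compound: head "knife", modifier "island harbor quarry orchard market ivory".
Inside "island harbor quarry orchard market ivory": head "ivory" (specifically "harbor quarry orchard market ivory"), modifier "island".
Inside "harbor quarry orchard market ivory": head "ivory" (specifically "quarry orchard market ivory"), modifier "harbor".
Inside "quarry orchard market ivory": head "ivory" (specifically "orchard market ivory"), modifier "quarry".
Inside "orchard market ivory": head "ivory" (specifically "market ivory"), modifier "orchard".
Inside "market ivory": head "ivory", modifier "market".
Putting it together: [[island [harbor [quarry [orchard [market ivory]]]]] knife].

[[island [harbor [quarry [orchard [market ivory]]]]] knife]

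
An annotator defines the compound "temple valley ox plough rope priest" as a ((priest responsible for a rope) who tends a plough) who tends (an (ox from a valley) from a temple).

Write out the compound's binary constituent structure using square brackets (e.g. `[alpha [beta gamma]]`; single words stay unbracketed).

Whole compound: head "priest" (specifically "plough rope priest"), modifier "temple valley ox".
Within "temple valley ox", the head is "ox" (specifically "valley ox") and the modifier is "temple".
Within "valley ox", the head is "ox" and the modifier is "valley".
Within "plough rope priest", the head is "priest" (specifically "rope priest") and the modifier is "plough".
Within "rope priest", the head is "priest" and the modifier is "rope".
So the structure is [[temple [valley ox]] [plough [rope priest]]].

[[temple [valley ox]] [plough [rope priest]]]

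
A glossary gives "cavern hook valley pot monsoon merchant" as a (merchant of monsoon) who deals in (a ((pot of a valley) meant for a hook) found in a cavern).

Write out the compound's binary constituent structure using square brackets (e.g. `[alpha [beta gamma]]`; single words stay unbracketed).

Overall it is a kind of merchant (specifically "monsoon merchant"); the modifier is "cavern hook valley pot".
Inside "cavern hook valley pot": head "pot" (specifically "hook valley pot"), modifier "cavern".
Inside "hook valley pot": head "pot" (specifically "valley pot"), modifier "hook".
Inside "valley pot": head "pot", modifier "valley".
Inside "monsoon merchant": head "merchant", modifier "monsoon".
Putting it together: [[cavern [hook [valley pot]]] [monsoon merchant]].

[[cavern [hook [valley pot]]] [monsoon merchant]]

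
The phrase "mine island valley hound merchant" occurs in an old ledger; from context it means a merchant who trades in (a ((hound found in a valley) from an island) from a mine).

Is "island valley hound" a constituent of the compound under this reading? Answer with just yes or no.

The paraphrase groups the words so that "island valley hound" is one unit: it corresponds to a single parenthesized sub-phrase.
The full structure is [[mine [island [valley hound]]] merchant], in which [island valley hound] is a constituent.

yes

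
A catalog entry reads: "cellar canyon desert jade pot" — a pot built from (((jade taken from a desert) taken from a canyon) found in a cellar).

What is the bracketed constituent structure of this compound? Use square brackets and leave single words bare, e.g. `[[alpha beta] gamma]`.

[[cellar [canyon [desert jade]]] pot]

The outermost head in the paraphrase is "pot", modified by "cellar canyon desert jade".
"cellar canyon desert jade" → head "jade" (specifically "canyon desert jade"), modifier "cellar".
"canyon desert jade" → head "jade" (specifically "desert jade"), modifier "canyon".
"desert jade" → head "jade", modifier "desert".
So the structure is [[cellar [canyon [desert jade]]] pot].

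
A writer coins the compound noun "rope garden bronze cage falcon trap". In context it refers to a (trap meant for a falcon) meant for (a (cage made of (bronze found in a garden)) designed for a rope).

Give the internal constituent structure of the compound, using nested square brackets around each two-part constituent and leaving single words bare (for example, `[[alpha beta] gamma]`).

Overall it is a kind of trap (specifically "falcon trap"); the modifier is "rope garden bronze cage".
Within "rope garden bronze cage", the head is "cage" (specifically "garden bronze cage") and the modifier is "rope".
Within "garden bronze cage", the head is "cage" and the modifier is "garden bronze".
Within "garden bronze", the head is "bronze" and the modifier is "garden".
Within "falcon trap", the head is "trap" and the modifier is "falcon".
Putting it together: [[rope [[garden bronze] cage]] [falcon trap]].

[[rope [[garden bronze] cage]] [falcon trap]]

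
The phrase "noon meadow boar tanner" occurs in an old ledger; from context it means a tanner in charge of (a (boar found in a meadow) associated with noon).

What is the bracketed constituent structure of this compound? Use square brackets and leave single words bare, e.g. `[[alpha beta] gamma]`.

At the top level: head "tanner"; modifier "noon meadow boar".
Inside "noon meadow boar": head "boar" (specifically "meadow boar"), modifier "noon".
Inside "meadow boar": head "boar", modifier "meadow".
So the structure is [[noon [meadow boar]] tanner].

[[noon [meadow boar]] tanner]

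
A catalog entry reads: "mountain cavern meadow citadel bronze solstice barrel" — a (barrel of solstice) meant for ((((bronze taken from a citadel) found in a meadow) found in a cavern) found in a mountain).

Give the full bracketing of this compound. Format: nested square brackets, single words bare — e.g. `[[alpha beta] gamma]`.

At the top level: head "barrel" (specifically "solstice barrel"); modifier "mountain cavern meadow citadel bronze".
Inside "mountain cavern meadow citadel bronze": head "bronze" (specifically "cavern meadow citadel bronze"), modifier "mountain".
Inside "cavern meadow citadel bronze": head "bronze" (specifically "meadow citadel bronze"), modifier "cavern".
Inside "meadow citadel bronze": head "bronze" (specifically "citadel bronze"), modifier "meadow".
Inside "citadel bronze": head "bronze", modifier "citadel".
Inside "solstice barrel": head "barrel", modifier "solstice".
Assembled: [[mountain [cavern [meadow [citadel bronze]]]] [solstice barrel]].

[[mountain [cavern [meadow [citadel bronze]]]] [solstice barrel]]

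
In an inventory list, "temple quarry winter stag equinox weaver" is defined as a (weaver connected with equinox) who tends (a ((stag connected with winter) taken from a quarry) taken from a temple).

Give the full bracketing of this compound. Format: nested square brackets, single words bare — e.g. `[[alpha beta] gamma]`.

[[temple [quarry [winter stag]]] [equinox weaver]]

At the top level: head "weaver" (specifically "equinox weaver"); modifier "temple quarry winter stag".
Within "temple quarry winter stag", the head is "stag" (specifically "quarry winter stag") and the modifier is "temple".
Within "quarry winter stag", the head is "stag" (specifically "winter stag") and the modifier is "quarry".
Within "winter stag", the head is "stag" and the modifier is "winter".
Within "equinox weaver", the head is "weaver" and the modifier is "equinox".
Assembled: [[temple [quarry [winter stag]]] [equinox weaver]].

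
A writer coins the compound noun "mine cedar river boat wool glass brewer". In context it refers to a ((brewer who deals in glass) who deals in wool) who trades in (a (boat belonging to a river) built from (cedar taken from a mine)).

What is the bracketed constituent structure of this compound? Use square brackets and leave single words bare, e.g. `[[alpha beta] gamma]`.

Whole compound: head "brewer" (specifically "wool glass brewer"), modifier "mine cedar river boat".
Within "mine cedar river boat", the head is "boat" (specifically "river boat") and the modifier is "mine cedar".
Within "mine cedar", the head is "cedar" and the modifier is "mine".
Within "river boat", the head is "boat" and the modifier is "river".
Within "wool glass brewer", the head is "brewer" (specifically "glass brewer") and the modifier is "wool".
Within "glass brewer", the head is "brewer" and the modifier is "glass".
Putting it together: [[[mine cedar] [river boat]] [wool [glass brewer]]].

[[[mine cedar] [river boat]] [wool [glass brewer]]]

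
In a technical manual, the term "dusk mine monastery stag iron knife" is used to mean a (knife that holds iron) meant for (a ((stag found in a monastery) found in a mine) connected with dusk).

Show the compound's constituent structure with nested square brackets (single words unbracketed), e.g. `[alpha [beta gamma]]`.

Whole compound: head "knife" (specifically "iron knife"), modifier "dusk mine monastery stag".
"dusk mine monastery stag" → head "stag" (specifically "mine monastery stag"), modifier "dusk".
"mine monastery stag" → head "stag" (specifically "monastery stag"), modifier "mine".
"monastery stag" → head "stag", modifier "monastery".
"iron knife" → head "knife", modifier "iron".
Assembled: [[dusk [mine [monastery stag]]] [iron knife]].

[[dusk [mine [monastery stag]]] [iron knife]]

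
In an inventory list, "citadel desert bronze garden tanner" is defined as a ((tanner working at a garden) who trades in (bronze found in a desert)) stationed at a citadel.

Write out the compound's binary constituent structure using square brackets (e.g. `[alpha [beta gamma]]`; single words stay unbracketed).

[citadel [[desert bronze] [garden tanner]]]

Whole compound: head "tanner" (specifically "desert bronze garden tanner"), modifier "citadel".
"desert bronze garden tanner" → head "tanner" (specifically "garden tanner"), modifier "desert bronze".
"desert bronze" → head "bronze", modifier "desert".
"garden tanner" → head "tanner", modifier "garden".
So the structure is [citadel [[desert bronze] [garden tanner]]].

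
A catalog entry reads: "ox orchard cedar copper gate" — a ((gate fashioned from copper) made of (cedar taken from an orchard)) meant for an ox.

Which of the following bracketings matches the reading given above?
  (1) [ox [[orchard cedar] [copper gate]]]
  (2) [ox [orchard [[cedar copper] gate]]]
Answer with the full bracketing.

[ox [[orchard cedar] [copper gate]]]

The paraphrase's head is the "gate" part ("orchard cedar copper gate"); its modifier is "ox".
That top-level split, carried through the inner groups, gives [ox [[orchard cedar] [copper gate]]].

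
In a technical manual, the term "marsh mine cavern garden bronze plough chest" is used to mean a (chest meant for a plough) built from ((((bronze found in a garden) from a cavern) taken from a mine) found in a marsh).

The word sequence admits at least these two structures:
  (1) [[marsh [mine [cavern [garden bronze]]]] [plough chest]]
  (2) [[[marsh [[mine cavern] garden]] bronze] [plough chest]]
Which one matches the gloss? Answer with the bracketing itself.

[[marsh [mine [cavern [garden bronze]]]] [plough chest]]

The paraphrase's head is the "chest" part ("plough chest"); its modifier is "marsh mine cavern garden bronze".
That top-level split, carried through the inner groups, gives [[marsh [mine [cavern [garden bronze]]]] [plough chest]].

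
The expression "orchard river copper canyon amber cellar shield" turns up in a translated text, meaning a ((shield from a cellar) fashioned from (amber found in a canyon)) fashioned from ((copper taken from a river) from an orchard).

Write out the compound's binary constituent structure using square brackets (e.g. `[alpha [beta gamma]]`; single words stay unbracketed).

Overall it is a kind of shield (specifically "canyon amber cellar shield"); the modifier is "orchard river copper".
"orchard river copper" → head "copper" (specifically "river copper"), modifier "orchard".
"river copper" → head "copper", modifier "river".
"canyon amber cellar shield" → head "shield" (specifically "cellar shield"), modifier "canyon amber".
"canyon amber" → head "amber", modifier "canyon".
"cellar shield" → head "shield", modifier "cellar".
Assembled: [[orchard [river copper]] [[canyon amber] [cellar shield]]].

[[orchard [river copper]] [[canyon amber] [cellar shield]]]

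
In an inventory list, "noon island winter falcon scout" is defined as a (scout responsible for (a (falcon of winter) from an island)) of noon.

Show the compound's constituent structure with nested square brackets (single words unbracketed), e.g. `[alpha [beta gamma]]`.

Whole compound: head "scout" (specifically "island winter falcon scout"), modifier "noon".
Within "island winter falcon scout", the head is "scout" and the modifier is "island winter falcon".
Within "island winter falcon", the head is "falcon" (specifically "winter falcon") and the modifier is "island".
Within "winter falcon", the head is "falcon" and the modifier is "winter".
Putting it together: [noon [[island [winter falcon]] scout]].

[noon [[island [winter falcon]] scout]]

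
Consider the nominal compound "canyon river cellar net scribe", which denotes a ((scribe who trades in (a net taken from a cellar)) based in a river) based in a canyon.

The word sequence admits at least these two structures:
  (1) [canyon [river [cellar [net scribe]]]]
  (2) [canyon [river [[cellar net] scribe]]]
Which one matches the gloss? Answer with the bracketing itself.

[canyon [river [[cellar net] scribe]]]

The paraphrase's head is the "scribe" part ("river cellar net scribe"); its modifier is "canyon".
That top-level split, carried through the inner groups, gives [canyon [river [[cellar net] scribe]]].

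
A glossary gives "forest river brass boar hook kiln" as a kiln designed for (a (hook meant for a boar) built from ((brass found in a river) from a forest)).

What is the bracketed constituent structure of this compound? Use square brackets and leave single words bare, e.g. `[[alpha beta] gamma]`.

[[[forest [river brass]] [boar hook]] kiln]

At the top level: head "kiln"; modifier "forest river brass boar hook".
Inside "forest river brass boar hook": head "hook" (specifically "boar hook"), modifier "forest river brass".
Inside "forest river brass": head "brass" (specifically "river brass"), modifier "forest".
Inside "river brass": head "brass", modifier "river".
Inside "boar hook": head "hook", modifier "boar".
Assembled: [[[forest [river brass]] [boar hook]] kiln].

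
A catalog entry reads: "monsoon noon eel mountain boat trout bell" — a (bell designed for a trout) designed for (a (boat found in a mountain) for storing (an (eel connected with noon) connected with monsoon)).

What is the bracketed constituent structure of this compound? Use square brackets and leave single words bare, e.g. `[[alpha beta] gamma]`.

[[[monsoon [noon eel]] [mountain boat]] [trout bell]]

Whole compound: head "bell" (specifically "trout bell"), modifier "monsoon noon eel mountain boat".
Within "monsoon noon eel mountain boat", the head is "boat" (specifically "mountain boat") and the modifier is "monsoon noon eel".
Within "monsoon noon eel", the head is "eel" (specifically "noon eel") and the modifier is "monsoon".
Within "noon eel", the head is "eel" and the modifier is "noon".
Within "mountain boat", the head is "boat" and the modifier is "mountain".
Within "trout bell", the head is "bell" and the modifier is "trout".
Putting it together: [[[monsoon [noon eel]] [mountain boat]] [trout bell]].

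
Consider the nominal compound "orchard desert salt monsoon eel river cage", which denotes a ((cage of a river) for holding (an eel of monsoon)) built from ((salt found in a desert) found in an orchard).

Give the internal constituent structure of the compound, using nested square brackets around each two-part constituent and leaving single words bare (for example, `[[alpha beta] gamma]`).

Whole compound: head "cage" (specifically "monsoon eel river cage"), modifier "orchard desert salt".
Inside "orchard desert salt": head "salt" (specifically "desert salt"), modifier "orchard".
Inside "desert salt": head "salt", modifier "desert".
Inside "monsoon eel river cage": head "cage" (specifically "river cage"), modifier "monsoon eel".
Inside "monsoon eel": head "eel", modifier "monsoon".
Inside "river cage": head "cage", modifier "river".
Putting it together: [[orchard [desert salt]] [[monsoon eel] [river cage]]].

[[orchard [desert salt]] [[monsoon eel] [river cage]]]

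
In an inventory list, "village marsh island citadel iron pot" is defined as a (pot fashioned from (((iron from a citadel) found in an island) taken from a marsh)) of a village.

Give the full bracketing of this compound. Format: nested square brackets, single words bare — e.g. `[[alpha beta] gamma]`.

[village [[marsh [island [citadel iron]]] pot]]

At the top level: head "pot" (specifically "marsh island citadel iron pot"); modifier "village".
Inside "marsh island citadel iron pot": head "pot", modifier "marsh island citadel iron".
Inside "marsh island citadel iron": head "iron" (specifically "island citadel iron"), modifier "marsh".
Inside "island citadel iron": head "iron" (specifically "citadel iron"), modifier "island".
Inside "citadel iron": head "iron", modifier "citadel".
Putting it together: [village [[marsh [island [citadel iron]]] pot]].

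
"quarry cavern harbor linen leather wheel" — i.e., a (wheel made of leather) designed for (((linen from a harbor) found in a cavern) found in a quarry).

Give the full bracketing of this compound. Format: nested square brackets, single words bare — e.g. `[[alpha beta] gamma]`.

The outermost head in the paraphrase is "wheel" (specifically "leather wheel"), modified by "quarry cavern harbor linen".
Within "quarry cavern harbor linen", the head is "linen" (specifically "cavern harbor linen") and the modifier is "quarry".
Within "cavern harbor linen", the head is "linen" (specifically "harbor linen") and the modifier is "cavern".
Within "harbor linen", the head is "linen" and the modifier is "harbor".
Within "leather wheel", the head is "wheel" and the modifier is "leather".
Assembled: [[quarry [cavern [harbor linen]]] [leather wheel]].

[[quarry [cavern [harbor linen]]] [leather wheel]]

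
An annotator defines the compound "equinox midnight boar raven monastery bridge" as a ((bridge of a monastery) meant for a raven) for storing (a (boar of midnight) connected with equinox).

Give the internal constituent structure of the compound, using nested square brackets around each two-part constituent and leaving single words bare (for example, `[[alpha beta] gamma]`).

[[equinox [midnight boar]] [raven [monastery bridge]]]

The outermost head in the paraphrase is "bridge" (specifically "raven monastery bridge"), modified by "equinox midnight boar".
Within "equinox midnight boar", the head is "boar" (specifically "midnight boar") and the modifier is "equinox".
Within "midnight boar", the head is "boar" and the modifier is "midnight".
Within "raven monastery bridge", the head is "bridge" (specifically "monastery bridge") and the modifier is "raven".
Within "monastery bridge", the head is "bridge" and the modifier is "monastery".
Assembled: [[equinox [midnight boar]] [raven [monastery bridge]]].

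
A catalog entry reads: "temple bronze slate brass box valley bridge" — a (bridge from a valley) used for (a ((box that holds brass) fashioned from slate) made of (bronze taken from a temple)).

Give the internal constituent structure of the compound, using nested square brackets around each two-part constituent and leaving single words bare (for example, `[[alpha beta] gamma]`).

At the top level: head "bridge" (specifically "valley bridge"); modifier "temple bronze slate brass box".
"temple bronze slate brass box" → head "box" (specifically "slate brass box"), modifier "temple bronze".
"temple bronze" → head "bronze", modifier "temple".
"slate brass box" → head "box" (specifically "brass box"), modifier "slate".
"brass box" → head "box", modifier "brass".
"valley bridge" → head "bridge", modifier "valley".
Assembled: [[[temple bronze] [slate [brass box]]] [valley bridge]].

[[[temple bronze] [slate [brass box]]] [valley bridge]]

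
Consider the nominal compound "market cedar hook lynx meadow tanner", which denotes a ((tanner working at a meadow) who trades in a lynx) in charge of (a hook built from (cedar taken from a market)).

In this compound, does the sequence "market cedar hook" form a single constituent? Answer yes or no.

The paraphrase groups the words so that "market cedar hook" is one unit: it corresponds to a single parenthesized sub-phrase.
The full structure is [[[market cedar] hook] [lynx [meadow tanner]]], in which [market cedar hook] is a constituent.

yes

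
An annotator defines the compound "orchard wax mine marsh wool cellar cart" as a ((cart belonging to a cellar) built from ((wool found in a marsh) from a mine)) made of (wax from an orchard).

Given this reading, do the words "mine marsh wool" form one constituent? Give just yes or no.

yes

The paraphrase groups the words so that "mine marsh wool" is one unit: it corresponds to a single parenthesized sub-phrase.
The full structure is [[orchard wax] [[mine [marsh wool]] [cellar cart]]], in which [mine marsh wool] is a constituent.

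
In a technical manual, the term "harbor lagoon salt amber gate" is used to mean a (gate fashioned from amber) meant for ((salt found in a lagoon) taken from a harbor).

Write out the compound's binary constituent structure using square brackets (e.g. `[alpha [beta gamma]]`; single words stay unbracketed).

[[harbor [lagoon salt]] [amber gate]]

Overall it is a kind of gate (specifically "amber gate"); the modifier is "harbor lagoon salt".
Within "harbor lagoon salt", the head is "salt" (specifically "lagoon salt") and the modifier is "harbor".
Within "lagoon salt", the head is "salt" and the modifier is "lagoon".
Within "amber gate", the head is "gate" and the modifier is "amber".
Assembled: [[harbor [lagoon salt]] [amber gate]].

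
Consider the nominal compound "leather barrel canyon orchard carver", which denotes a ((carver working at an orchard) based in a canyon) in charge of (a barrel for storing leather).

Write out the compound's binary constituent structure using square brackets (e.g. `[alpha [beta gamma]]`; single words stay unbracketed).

[[leather barrel] [canyon [orchard carver]]]

At the top level: head "carver" (specifically "canyon orchard carver"); modifier "leather barrel".
Inside "leather barrel": head "barrel", modifier "leather".
Inside "canyon orchard carver": head "carver" (specifically "orchard carver"), modifier "canyon".
Inside "orchard carver": head "carver", modifier "orchard".
Putting it together: [[leather barrel] [canyon [orchard carver]]].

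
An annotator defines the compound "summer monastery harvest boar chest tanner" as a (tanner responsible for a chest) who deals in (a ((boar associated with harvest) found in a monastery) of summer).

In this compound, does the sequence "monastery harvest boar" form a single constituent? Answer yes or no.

yes

The paraphrase groups the words so that "monastery harvest boar" is one unit: it corresponds to a single parenthesized sub-phrase.
The full structure is [[summer [monastery [harvest boar]]] [chest tanner]], in which [monastery harvest boar] is a constituent.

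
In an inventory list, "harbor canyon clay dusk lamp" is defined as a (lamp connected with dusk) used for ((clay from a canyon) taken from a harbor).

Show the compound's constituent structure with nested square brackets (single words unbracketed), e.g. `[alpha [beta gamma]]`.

[[harbor [canyon clay]] [dusk lamp]]

Overall it is a kind of lamp (specifically "dusk lamp"); the modifier is "harbor canyon clay".
"harbor canyon clay" → head "clay" (specifically "canyon clay"), modifier "harbor".
"canyon clay" → head "clay", modifier "canyon".
"dusk lamp" → head "lamp", modifier "dusk".
Putting it together: [[harbor [canyon clay]] [dusk lamp]].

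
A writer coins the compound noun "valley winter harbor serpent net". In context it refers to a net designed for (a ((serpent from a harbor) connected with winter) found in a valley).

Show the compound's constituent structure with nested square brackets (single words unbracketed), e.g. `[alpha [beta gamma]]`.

At the top level: head "net"; modifier "valley winter harbor serpent".
Inside "valley winter harbor serpent": head "serpent" (specifically "winter harbor serpent"), modifier "valley".
Inside "winter harbor serpent": head "serpent" (specifically "harbor serpent"), modifier "winter".
Inside "harbor serpent": head "serpent", modifier "harbor".
Assembled: [[valley [winter [harbor serpent]]] net].

[[valley [winter [harbor serpent]]] net]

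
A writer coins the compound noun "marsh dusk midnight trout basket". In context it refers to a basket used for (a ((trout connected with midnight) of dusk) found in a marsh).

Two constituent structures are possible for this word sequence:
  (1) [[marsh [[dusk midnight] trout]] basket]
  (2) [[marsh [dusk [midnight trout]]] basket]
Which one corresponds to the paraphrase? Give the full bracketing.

The paraphrase's head is the "basket" part ("basket"); its modifier is "marsh dusk midnight trout".
That top-level split, carried through the inner groups, gives [[marsh [dusk [midnight trout]]] basket].

[[marsh [dusk [midnight trout]]] basket]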